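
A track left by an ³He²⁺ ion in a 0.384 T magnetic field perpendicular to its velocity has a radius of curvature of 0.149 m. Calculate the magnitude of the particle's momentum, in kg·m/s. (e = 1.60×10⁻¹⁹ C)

p ≈ 1.83×10^-20 kg·m/s

Since qvB = mv²/r, the momentum p = mv = qBr.
p = (2×1.60×10^-19)(0.384)(0.149) = 1.83×10^-20 kg·m/s.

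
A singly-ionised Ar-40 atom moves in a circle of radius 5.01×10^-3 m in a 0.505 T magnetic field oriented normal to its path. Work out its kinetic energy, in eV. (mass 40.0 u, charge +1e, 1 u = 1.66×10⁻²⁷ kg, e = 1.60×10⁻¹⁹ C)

v = qBr/m = (1×1.60×10^-19)(0.505)(5.01×10^-3) / (6.64×10^-26) = 6100 m/s.
K = ½mv² = 0.5·(6.64×10^-26)·(6100)² = 1.23×10^-18 J = 7.71 eV.

K ≈ 7.71 eV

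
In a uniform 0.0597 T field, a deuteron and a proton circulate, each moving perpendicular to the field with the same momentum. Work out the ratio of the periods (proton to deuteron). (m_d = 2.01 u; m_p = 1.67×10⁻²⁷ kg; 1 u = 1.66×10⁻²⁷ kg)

ratio ≈ 0.501

T = 2πm/(qB) is independent of speed, so T₂/T₁ = (m₂/q₂)/(m₁/q₁).
T_{proton}/T_{deuteron} = (1.67×10^-27/1e) / (3.34×10^-27/1e) = 0.501.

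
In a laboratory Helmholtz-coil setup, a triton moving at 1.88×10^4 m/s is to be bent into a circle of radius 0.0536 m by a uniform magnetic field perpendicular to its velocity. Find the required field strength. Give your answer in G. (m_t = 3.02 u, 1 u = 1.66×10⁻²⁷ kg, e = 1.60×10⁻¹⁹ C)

B ≈ 110 G

qvB = mv²/r gives B = mv/(qr).
B = (5.01×10^-27)(1.88×10^4) / [(1×1.60×10^-19)(0.0536)] = 0.0110 T.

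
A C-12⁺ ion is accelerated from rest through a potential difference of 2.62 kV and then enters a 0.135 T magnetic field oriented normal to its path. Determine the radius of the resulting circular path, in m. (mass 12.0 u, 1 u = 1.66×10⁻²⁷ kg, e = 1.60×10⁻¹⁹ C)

r ≈ 0.189 m

The kinetic energy gained is K = qV = (1×1.60×10^-19)(2620) = 4.19×10^-16 J.
v = √(2K/m) = 2.05×10^5 m/s.
r = mv/(qB) = (1.99×10^-26)(2.05×10^5) / [(1×1.60×10^-19)(0.135)] = 0.189 m.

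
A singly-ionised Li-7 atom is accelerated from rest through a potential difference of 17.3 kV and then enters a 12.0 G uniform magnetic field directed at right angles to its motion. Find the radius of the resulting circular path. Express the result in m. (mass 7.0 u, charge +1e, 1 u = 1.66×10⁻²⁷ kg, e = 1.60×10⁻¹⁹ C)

The kinetic energy gained is K = qV = (1×1.60×10^-19)(1.73×10^4) = 2.77×10^-15 J.
v = √(2K/m) = 6.90×10^5 m/s.
r = mv/(qB) = (1.16×10^-26)(6.90×10^5) / [(1×1.60×10^-19)(1.20×10^-3)] = 41.8 m.

r ≈ 41.8 m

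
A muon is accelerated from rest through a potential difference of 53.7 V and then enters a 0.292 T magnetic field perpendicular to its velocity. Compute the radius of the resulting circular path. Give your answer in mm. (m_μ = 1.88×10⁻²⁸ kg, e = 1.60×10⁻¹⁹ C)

r ≈ 1.22 mm

The kinetic energy gained is K = qV = (1×1.60×10^-19)(53.7) = 8.59×10^-18 J.
v = √(2K/m) = 3.02×10^5 m/s.
r = mv/(qB) = (1.88×10^-28)(3.02×10^5) / [(1×1.60×10^-19)(0.292)] = 1.22×10^-3 m.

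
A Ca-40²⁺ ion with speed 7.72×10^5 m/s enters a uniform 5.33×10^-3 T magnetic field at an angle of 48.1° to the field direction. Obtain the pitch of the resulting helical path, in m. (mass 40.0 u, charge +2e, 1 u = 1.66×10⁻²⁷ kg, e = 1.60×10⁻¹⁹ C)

pitch ≈ 126 m

The velocity component along B is v∥ = v cos48.1° = 5.16×10^5 m/s.
The cyclotron period T = 2πm/(qB) = 2.45×10^-4 s is set by m, q, B alone.
Pitch = v∥·T = (5.16×10^5)(2.45×10^-4) = 126 m.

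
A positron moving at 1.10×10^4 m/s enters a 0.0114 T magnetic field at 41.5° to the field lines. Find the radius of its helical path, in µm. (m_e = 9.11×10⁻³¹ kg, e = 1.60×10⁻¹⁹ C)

r ≈ 3.64 µm

Only the perpendicular component v⊥ = v sin41.5° = 7290 m/s is bent by the field.
r = m v⊥ /(qB) = (9.11×10^-31)(7290) / [(1×1.60×10^-19)(0.0114)] = 3.64×10^-6 m.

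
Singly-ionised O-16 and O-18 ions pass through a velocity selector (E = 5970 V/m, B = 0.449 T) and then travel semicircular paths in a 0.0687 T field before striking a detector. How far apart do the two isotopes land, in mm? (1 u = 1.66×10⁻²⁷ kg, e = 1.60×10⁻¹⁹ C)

Both emerge at v = E/B₁ = 1.33×10^4 m/s.
r = mv/(qB₂), so r₁ = 0.03213 m and r₂ = 0.03614 m, giving Δr = 4.02×10^-3 m.
After a semicircle each ion lands a diameter 2r from the entry slit, so the separation is 2Δr = 8.03×10^-3 m.

Δd ≈ 8.03 mm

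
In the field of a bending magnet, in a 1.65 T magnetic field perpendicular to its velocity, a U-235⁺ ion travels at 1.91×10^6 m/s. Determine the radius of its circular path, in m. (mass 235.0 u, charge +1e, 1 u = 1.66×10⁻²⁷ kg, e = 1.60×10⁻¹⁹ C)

The magnetic force provides the centripetal force: qvB = mv²/r, so r = mv/(qB).
r = (3.90×10^-25 kg)(1.91×10^6 m/s) / [(1×1.60×10^-19 C)(1.65 T)] = 2.82 m.

r ≈ 2.82 m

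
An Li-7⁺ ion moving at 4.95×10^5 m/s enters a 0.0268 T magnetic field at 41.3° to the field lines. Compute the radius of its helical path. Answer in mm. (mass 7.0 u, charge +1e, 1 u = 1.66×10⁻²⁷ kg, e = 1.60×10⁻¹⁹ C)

Only the perpendicular component v⊥ = v sin41.3° = 3.27×10^5 m/s is bent by the field.
r = m v⊥ /(qB) = (1.16×10^-26)(3.27×10^5) / [(1×1.60×10^-19)(0.0268)] = 0.885 m.

r ≈ 885 mm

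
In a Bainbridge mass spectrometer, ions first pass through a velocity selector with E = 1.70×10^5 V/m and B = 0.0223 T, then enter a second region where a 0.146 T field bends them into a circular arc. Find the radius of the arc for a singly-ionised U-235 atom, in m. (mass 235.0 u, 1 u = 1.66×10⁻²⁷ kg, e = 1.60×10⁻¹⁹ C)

The selector passes v = E/B = 1.70×10^5/0.0223 = 7.62×10^6 m/s.
In the deflection region, r = mv/(qB₂) = (3.90×10^-25)(7.62×10^6) / [(1×1.60×10^-19)(0.146)] = 127 m.

r ≈ 127 m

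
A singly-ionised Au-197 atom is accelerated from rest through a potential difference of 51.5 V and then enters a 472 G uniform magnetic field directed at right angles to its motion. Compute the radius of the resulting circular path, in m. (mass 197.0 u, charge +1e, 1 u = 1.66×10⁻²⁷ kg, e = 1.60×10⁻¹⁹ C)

r ≈ 0.307 m

The kinetic energy gained is K = qV = (1×1.60×10^-19)(51.5) = 8.24×10^-18 J.
v = √(2K/m) = 7100 m/s.
r = mv/(qB) = (3.27×10^-25)(7100) / [(1×1.60×10^-19)(0.0472)] = 0.307 m.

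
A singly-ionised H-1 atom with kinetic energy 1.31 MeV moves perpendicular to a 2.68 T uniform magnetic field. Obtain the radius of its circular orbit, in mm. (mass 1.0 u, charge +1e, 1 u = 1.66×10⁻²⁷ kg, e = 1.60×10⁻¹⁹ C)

r ≈ 61.5 mm

Convert the energy: K = 1.31 MeV = 2.10×10^-13 J.
v = √(2K/m) = √(2·2.10×10^-13/1.66×10^-27) = 1.59×10^7 m/s.
r = mv/(qB) = (1.66×10^-27)(1.59×10^7) / [(1×1.60×10^-19)(2.68)] = 0.0615 m.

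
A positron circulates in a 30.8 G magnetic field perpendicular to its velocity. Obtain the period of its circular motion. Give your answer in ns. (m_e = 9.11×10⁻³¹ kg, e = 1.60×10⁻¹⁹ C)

T ≈ 11.6 ns

The cyclotron period is independent of speed: T = 2πm/(qB).
T = 2π(9.11×10^-31) / [(1×1.60×10^-19)(3.08×10^-3)] = 1.16×10^-8 s.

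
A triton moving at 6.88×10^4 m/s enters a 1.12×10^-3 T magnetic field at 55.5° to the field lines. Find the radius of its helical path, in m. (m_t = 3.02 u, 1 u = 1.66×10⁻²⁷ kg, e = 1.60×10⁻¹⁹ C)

r ≈ 1.59 m

Only the perpendicular component v⊥ = v sin55.5° = 5.67×10^4 m/s is bent by the field.
r = m v⊥ /(qB) = (5.01×10^-27)(5.67×10^4) / [(1×1.60×10^-19)(1.12×10^-3)] = 1.59 m.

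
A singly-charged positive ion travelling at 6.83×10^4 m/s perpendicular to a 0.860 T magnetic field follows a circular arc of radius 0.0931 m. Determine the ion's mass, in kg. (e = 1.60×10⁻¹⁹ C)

qvB = mv²/r ⇒ m = qBr/v.
m = (1×1.60×10^-19)(0.860)(0.0931) / (6.83×10^4) = 1.88×10^-25 kg.

m ≈ 1.88×10^-25 kg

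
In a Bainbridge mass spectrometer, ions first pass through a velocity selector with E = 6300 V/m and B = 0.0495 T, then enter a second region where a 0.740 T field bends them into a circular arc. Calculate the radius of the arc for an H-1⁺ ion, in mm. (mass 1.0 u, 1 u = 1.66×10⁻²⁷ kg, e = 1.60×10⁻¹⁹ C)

r ≈ 1.78 mm

The selector passes v = E/B = 6300/0.0495 = 1.27×10^5 m/s.
In the deflection region, r = mv/(qB₂) = (1.66×10^-27)(1.27×10^5) / [(1×1.60×10^-19)(0.740)] = 1.78×10^-3 m.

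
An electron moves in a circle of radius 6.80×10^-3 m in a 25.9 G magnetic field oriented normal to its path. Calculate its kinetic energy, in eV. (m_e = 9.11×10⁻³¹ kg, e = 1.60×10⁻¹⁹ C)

K ≈ 27.2 eV

v = qBr/m = (1×1.60×10^-19)(2.59×10^-3)(6.80×10^-3) / (9.11×10^-31) = 3.09×10^6 m/s.
K = ½mv² = 0.5·(9.11×10^-31)·(3.09×10^6)² = 4.36×10^-18 J = 27.2 eV.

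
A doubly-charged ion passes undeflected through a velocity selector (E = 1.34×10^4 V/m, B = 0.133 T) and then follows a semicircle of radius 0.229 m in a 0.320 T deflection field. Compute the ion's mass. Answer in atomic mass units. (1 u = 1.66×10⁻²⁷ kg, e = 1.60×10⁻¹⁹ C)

m ≈ 140 u

v = E/B₁ = 1.01×10^5 m/s.
From r = mv/(qB₂), m = qB₂r/v = (2×1.60×10^-19)(0.320)(0.229) / (1.01×10^5) = 2.33×10^-25 kg.
In atomic mass units: m = 2.33×10^-25 / 1.66×10^-27 = 140 u.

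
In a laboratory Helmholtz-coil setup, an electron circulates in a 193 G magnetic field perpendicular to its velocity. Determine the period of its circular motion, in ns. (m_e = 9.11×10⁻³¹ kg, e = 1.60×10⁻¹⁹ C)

T ≈ 1.85 ns

The cyclotron period is independent of speed: T = 2πm/(qB).
T = 2π(9.11×10^-31) / [(1×1.60×10^-19)(0.0193)] = 1.85×10^-9 s.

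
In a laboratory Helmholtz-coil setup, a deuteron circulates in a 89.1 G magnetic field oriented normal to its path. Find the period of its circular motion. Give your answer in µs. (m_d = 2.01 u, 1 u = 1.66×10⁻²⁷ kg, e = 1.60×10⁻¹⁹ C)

T ≈ 14.7 µs

The cyclotron period is independent of speed: T = 2πm/(qB).
T = 2π(3.34×10^-27) / [(1×1.60×10^-19)(8.91×10^-3)] = 1.47×10^-5 s.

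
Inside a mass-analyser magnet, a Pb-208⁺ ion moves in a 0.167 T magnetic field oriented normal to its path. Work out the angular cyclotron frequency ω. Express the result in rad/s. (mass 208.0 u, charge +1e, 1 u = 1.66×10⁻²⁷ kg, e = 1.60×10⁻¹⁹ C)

ω = qB/m = (1×1.60×10^-19)(0.167) / (3.45×10^-25) = 7.74×10^4 rad/s.

ω ≈ 7.74×10^4 rad/s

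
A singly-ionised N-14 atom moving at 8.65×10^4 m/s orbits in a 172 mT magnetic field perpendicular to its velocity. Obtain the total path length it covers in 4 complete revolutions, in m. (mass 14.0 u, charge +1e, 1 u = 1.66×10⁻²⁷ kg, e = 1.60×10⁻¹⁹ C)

L ≈ 1.84 m

r = mv/(qB) = 0.0730 m, so one revolution covers 2πr = 0.459 m.
In 4 revolutions: L = 4·2πr = 1.84 m.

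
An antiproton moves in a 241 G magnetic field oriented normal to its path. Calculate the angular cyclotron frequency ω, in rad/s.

ω = qB/m = (1×1.60×10^-19)(0.0241) / (1.67×10^-27) = 2.31×10^6 rad/s.

ω ≈ 2.31×10^6 rad/s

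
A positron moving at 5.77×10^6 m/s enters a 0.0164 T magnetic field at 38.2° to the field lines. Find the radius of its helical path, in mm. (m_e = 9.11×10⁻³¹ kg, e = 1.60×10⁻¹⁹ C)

Only the perpendicular component v⊥ = v sin38.2° = 3.57×10^6 m/s is bent by the field.
r = m v⊥ /(qB) = (9.11×10^-31)(3.57×10^6) / [(1×1.60×10^-19)(0.0164)] = 1.24×10^-3 m.

r ≈ 1.24 mm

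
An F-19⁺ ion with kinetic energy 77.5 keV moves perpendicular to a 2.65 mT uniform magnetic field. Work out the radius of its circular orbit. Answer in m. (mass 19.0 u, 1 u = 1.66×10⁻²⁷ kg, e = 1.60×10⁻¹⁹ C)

r ≈ 66.0 m

Convert the energy: K = 77.5 keV = 1.24×10^-14 J.
v = √(2K/m) = √(2·1.24×10^-14/3.15×10^-26) = 8.87×10^5 m/s.
r = mv/(qB) = (3.15×10^-26)(8.87×10^5) / [(1×1.60×10^-19)(2.65×10^-3)] = 66.0 m.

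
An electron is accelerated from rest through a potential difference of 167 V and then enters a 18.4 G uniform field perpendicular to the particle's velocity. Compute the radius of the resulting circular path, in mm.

r ≈ 23.7 mm

The kinetic energy gained is K = qV = (1×1.60×10^-19)(167) = 2.67×10^-17 J.
v = √(2K/m) = 7.66×10^6 m/s.
r = mv/(qB) = (9.11×10^-31)(7.66×10^6) / [(1×1.60×10^-19)(1.84×10^-3)] = 0.0237 m.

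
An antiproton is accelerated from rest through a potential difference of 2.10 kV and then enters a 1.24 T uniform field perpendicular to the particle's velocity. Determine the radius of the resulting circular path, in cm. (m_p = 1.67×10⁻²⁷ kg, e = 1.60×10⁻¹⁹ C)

The kinetic energy gained is K = qV = (1×1.60×10^-19)(2100) = 3.36×10^-16 J.
v = √(2K/m) = 6.34×10^5 m/s.
r = mv/(qB) = (1.67×10^-27)(6.34×10^5) / [(1×1.60×10^-19)(1.24)] = 5.34×10^-3 m.

r ≈ 0.534 cm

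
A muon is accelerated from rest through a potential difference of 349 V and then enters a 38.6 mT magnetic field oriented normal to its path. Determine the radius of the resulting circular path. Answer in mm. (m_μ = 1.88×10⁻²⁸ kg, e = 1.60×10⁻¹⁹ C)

r ≈ 23.5 mm

The kinetic energy gained is K = qV = (1×1.60×10^-19)(349) = 5.58×10^-17 J.
v = √(2K/m) = 7.71×10^5 m/s.
r = mv/(qB) = (1.88×10^-28)(7.71×10^5) / [(1×1.60×10^-19)(0.0386)] = 0.0235 m.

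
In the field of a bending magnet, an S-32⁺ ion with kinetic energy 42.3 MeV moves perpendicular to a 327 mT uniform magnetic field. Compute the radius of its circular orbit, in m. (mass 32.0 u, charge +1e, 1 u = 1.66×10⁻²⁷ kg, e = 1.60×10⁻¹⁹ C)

r ≈ 16.2 m

Convert the energy: K = 42.3 MeV = 6.77×10^-12 J.
v = √(2K/m) = √(2·6.77×10^-12/5.31×10^-26) = 1.60×10^7 m/s.
r = mv/(qB) = (5.31×10^-26)(1.60×10^7) / [(1×1.60×10^-19)(0.327)] = 16.2 m.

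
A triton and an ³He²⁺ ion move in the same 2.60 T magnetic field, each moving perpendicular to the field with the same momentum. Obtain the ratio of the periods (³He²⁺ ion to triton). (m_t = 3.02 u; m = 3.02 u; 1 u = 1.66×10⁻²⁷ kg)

T = 2πm/(qB) is independent of speed, so T₂/T₁ = (m₂/q₂)/(m₁/q₁).
T_{³He²⁺ ion}/T_{triton} = (5.01×10^-27/2e) / (5.01×10^-27/1e) = 0.500.

ratio ≈ 0.500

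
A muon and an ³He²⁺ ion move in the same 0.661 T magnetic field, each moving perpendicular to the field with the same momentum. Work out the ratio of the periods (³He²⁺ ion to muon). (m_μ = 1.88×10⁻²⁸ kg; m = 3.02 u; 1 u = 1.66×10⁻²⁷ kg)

T = 2πm/(qB) is independent of speed, so T₂/T₁ = (m₂/q₂)/(m₁/q₁).
T_{³He²⁺ ion}/T_{muon} = (5.01×10^-27/2e) / (1.88×10^-28/1e) = 13.3.

ratio ≈ 13.3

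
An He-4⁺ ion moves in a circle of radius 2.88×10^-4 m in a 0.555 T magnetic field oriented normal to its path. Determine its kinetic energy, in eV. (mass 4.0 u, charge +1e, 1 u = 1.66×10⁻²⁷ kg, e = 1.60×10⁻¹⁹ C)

v = qBr/m = (1×1.60×10^-19)(0.555)(2.88×10^-4) / (6.64×10^-27) = 3850 m/s.
K = ½mv² = 0.5·(6.64×10^-27)·(3850)² = 4.93×10^-20 J = 0.308 eV.

K ≈ 0.308 eV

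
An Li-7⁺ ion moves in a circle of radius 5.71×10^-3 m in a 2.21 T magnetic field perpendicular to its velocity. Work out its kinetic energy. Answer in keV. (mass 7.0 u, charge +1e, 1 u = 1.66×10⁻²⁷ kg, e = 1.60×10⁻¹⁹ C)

v = qBr/m = (1×1.60×10^-19)(2.21)(5.71×10^-3) / (1.16×10^-26) = 1.74×10^5 m/s.
K = ½mv² = 0.5·(1.16×10^-26)·(1.74×10^5)² = 1.75×10^-16 J = 1.10 keV.

K ≈ 1.10 keV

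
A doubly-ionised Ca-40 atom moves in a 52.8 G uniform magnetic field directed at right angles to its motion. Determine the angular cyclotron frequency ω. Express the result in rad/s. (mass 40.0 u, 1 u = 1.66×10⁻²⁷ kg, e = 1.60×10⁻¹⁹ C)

ω ≈ 2.54×10^4 rad/s

ω = qB/m = (2×1.60×10^-19)(5.28×10^-3) / (6.64×10^-26) = 2.54×10^4 rad/s.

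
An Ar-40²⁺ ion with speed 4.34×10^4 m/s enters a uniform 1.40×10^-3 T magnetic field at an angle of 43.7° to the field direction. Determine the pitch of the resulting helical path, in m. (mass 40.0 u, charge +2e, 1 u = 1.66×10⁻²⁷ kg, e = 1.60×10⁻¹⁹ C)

The velocity component along B is v∥ = v cos43.7° = 3.14×10^4 m/s.
The cyclotron period T = 2πm/(qB) = 9.31×10^-4 s is set by m, q, B alone.
Pitch = v∥·T = (3.14×10^4)(9.31×10^-4) = 29.2 m.

pitch ≈ 29.2 m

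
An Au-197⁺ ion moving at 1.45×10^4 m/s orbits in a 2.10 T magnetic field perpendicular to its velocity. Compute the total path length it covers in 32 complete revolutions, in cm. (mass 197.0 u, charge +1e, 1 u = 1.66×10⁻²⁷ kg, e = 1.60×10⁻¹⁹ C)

L ≈ 284 cm

r = mv/(qB) = 0.0141 m, so one revolution covers 2πr = 0.0887 m.
In 32 revolutions: L = 32·2πr = 2.84 m.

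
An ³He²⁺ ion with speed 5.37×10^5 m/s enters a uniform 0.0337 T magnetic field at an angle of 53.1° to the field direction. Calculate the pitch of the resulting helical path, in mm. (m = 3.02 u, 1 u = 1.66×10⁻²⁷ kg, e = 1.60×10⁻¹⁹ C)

The velocity component along B is v∥ = v cos53.1° = 3.22×10^5 m/s.
The cyclotron period T = 2πm/(qB) = 2.92×10^-6 s is set by m, q, B alone.
Pitch = v∥·T = (3.22×10^5)(2.92×10^-6) = 0.942 m.

pitch ≈ 942 mm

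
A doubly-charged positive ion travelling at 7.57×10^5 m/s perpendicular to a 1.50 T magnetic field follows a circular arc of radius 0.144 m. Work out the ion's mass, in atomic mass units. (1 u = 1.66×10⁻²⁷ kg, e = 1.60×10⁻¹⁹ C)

m ≈ 55.0 u

qvB = mv²/r ⇒ m = qBr/v.
m = (2×1.60×10^-19)(1.50)(0.144) / (7.57×10^5) = 9.13×10^-26 kg = 55.0 u.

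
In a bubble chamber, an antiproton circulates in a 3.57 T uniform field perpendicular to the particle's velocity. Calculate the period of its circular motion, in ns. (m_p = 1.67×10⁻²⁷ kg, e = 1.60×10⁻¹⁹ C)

T ≈ 18.4 ns

The cyclotron period is independent of speed: T = 2πm/(qB).
T = 2π(1.67×10^-27) / [(1×1.60×10^-19)(3.57)] = 1.84×10^-8 s.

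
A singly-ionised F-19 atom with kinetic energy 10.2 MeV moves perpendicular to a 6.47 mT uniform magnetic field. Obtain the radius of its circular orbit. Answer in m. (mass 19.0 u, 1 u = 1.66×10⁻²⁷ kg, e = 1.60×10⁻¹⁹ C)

r ≈ 310 m

Convert the energy: K = 10.2 MeV = 1.63×10^-12 J.
v = √(2K/m) = √(2·1.63×10^-12/3.15×10^-26) = 1.02×10^7 m/s.
r = mv/(qB) = (3.15×10^-26)(1.02×10^7) / [(1×1.60×10^-19)(6.47×10^-3)] = 310 m.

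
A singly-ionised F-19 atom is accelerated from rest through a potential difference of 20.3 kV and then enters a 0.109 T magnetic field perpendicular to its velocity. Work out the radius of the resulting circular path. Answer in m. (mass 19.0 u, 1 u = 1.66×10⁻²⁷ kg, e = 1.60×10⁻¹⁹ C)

The kinetic energy gained is K = qV = (1×1.60×10^-19)(2.03×10^4) = 3.25×10^-15 J.
v = √(2K/m) = 4.54×10^5 m/s.
r = mv/(qB) = (3.15×10^-26)(4.54×10^5) / [(1×1.60×10^-19)(0.109)] = 0.821 m.

r ≈ 0.821 m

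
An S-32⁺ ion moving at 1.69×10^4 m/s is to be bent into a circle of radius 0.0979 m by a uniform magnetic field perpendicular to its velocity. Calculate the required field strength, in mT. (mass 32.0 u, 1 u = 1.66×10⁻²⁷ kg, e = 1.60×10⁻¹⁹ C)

qvB = mv²/r gives B = mv/(qr).
B = (5.31×10^-26)(1.69×10^4) / [(1×1.60×10^-19)(0.0979)] = 0.0573 T.

B ≈ 57.3 mT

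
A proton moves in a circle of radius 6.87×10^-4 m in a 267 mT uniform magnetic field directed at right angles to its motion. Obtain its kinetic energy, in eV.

K ≈ 1.61 eV

v = qBr/m = (1×1.60×10^-19)(0.267)(6.87×10^-4) / (1.67×10^-27) = 1.76×10^4 m/s.
K = ½mv² = 0.5·(1.67×10^-27)·(1.76×10^4)² = 2.58×10^-19 J = 1.61 eV.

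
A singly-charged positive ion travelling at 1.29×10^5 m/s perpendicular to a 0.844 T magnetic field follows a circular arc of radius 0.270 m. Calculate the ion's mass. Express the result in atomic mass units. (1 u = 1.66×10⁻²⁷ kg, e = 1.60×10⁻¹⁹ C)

qvB = mv²/r ⇒ m = qBr/v.
m = (1×1.60×10^-19)(0.844)(0.270) / (1.29×10^5) = 2.83×10^-25 kg = 170 u.

m ≈ 170 u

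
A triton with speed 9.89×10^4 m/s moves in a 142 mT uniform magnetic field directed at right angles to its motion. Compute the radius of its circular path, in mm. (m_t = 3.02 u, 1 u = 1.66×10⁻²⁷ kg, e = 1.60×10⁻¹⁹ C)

r ≈ 21.8 mm

The magnetic force provides the centripetal force: qvB = mv²/r, so r = mv/(qB).
r = (5.01×10^-27 kg)(9.89×10^4 m/s) / [(1×1.60×10^-19 C)(0.142 T)] = 0.0218 m.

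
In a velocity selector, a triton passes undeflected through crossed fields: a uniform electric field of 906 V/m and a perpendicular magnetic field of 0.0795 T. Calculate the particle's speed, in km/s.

v ≈ 11.4 km/s

For zero net force, qE = qvB, so v = E/B.
v = (906) / (0.0795) = 1.14×10^4 m/s.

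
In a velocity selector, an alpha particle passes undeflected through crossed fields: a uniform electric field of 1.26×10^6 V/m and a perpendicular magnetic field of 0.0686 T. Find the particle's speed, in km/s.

v ≈ 18400 km/s

For zero net force, qE = qvB, so v = E/B.
v = (1.26×10^6) / (0.0686) = 1.84×10^7 m/s.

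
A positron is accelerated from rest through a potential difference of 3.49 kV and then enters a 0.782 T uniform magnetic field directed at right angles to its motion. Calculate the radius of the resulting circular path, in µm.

The kinetic energy gained is K = qV = (1×1.60×10^-19)(3490) = 5.58×10^-16 J.
v = √(2K/m) = 3.50×10^7 m/s.
r = mv/(qB) = (9.11×10^-31)(3.50×10^7) / [(1×1.60×10^-19)(0.782)] = 2.55×10^-4 m.

r ≈ 255 µm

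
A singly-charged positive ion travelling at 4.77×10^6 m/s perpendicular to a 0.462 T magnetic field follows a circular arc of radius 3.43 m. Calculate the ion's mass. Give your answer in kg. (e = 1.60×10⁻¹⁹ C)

qvB = mv²/r ⇒ m = qBr/v.
m = (1×1.60×10^-19)(0.462)(3.43) / (4.77×10^6) = 5.32×10^-26 kg.

m ≈ 5.32×10^-26 kg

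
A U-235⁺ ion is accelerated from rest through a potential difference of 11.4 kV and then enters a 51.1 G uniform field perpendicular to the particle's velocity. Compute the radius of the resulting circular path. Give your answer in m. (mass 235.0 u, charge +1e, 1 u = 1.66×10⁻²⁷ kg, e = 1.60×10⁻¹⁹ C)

The kinetic energy gained is K = qV = (1×1.60×10^-19)(1.14×10^4) = 1.82×10^-15 J.
v = √(2K/m) = 9.67×10^4 m/s.
r = mv/(qB) = (3.90×10^-25)(9.67×10^4) / [(1×1.60×10^-19)(5.11×10^-3)] = 46.1 m.

r ≈ 46.1 m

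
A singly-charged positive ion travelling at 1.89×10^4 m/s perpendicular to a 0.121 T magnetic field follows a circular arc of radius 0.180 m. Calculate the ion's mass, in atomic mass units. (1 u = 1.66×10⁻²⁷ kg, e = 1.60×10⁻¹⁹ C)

qvB = mv²/r ⇒ m = qBr/v.
m = (1×1.60×10^-19)(0.121)(0.180) / (1.89×10^4) = 1.84×10^-25 kg = 111 u.

m ≈ 111 u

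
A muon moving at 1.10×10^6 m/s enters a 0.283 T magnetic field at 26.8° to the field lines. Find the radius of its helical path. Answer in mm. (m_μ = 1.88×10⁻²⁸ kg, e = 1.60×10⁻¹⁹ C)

r ≈ 2.06 mm

Only the perpendicular component v⊥ = v sin26.8° = 4.96×10^5 m/s is bent by the field.
r = m v⊥ /(qB) = (1.88×10^-28)(4.96×10^5) / [(1×1.60×10^-19)(0.283)] = 2.06×10^-3 m.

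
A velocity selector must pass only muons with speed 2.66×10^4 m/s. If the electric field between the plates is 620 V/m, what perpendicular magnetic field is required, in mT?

qE = qvB ⇒ B = E/v = (620) / (2.66×10^4) = 0.0233 T.

B ≈ 23.3 mT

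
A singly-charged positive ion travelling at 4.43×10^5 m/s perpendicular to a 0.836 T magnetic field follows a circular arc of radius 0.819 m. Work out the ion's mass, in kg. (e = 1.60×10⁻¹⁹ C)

m ≈ 2.47×10^-25 kg

qvB = mv²/r ⇒ m = qBr/v.
m = (1×1.60×10^-19)(0.836)(0.819) / (4.43×10^5) = 2.47×10^-25 kg.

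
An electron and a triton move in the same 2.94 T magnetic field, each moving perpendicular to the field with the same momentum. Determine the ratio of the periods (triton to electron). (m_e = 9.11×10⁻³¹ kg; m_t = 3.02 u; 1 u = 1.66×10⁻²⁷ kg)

ratio ≈ 5500

T = 2πm/(qB) is independent of speed, so T₂/T₁ = (m₂/q₂)/(m₁/q₁).
T_{triton}/T_{electron} = (5.01×10^-27/1e) / (9.11×10^-31/1e) = 5500.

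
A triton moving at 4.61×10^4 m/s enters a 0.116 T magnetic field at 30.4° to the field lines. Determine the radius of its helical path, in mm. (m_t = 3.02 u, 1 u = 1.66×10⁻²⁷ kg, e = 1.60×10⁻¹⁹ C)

r ≈ 6.30 mm

Only the perpendicular component v⊥ = v sin30.4° = 2.33×10^4 m/s is bent by the field.
r = m v⊥ /(qB) = (5.01×10^-27)(2.33×10^4) / [(1×1.60×10^-19)(0.116)] = 6.30×10^-3 m.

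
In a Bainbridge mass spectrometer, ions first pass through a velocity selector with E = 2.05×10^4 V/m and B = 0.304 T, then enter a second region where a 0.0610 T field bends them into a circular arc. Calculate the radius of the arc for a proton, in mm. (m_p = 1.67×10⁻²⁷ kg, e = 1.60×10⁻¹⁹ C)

The selector passes v = E/B = 2.05×10^4/0.304 = 6.74×10^4 m/s.
In the deflection region, r = mv/(qB₂) = (1.67×10^-27)(6.74×10^4) / [(1×1.60×10^-19)(0.0610)] = 0.0115 m.

r ≈ 11.5 mm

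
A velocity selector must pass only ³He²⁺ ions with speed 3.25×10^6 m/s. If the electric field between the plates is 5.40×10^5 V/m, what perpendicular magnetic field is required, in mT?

qE = qvB ⇒ B = E/v = (5.40×10^5) / (3.25×10^6) = 0.166 T.

B ≈ 166 mT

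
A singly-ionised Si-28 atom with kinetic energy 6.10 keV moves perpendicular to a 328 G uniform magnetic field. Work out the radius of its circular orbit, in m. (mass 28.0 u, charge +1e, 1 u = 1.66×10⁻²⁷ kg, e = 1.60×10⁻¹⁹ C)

Convert the energy: K = 6.10 keV = 9.76×10^-16 J.
v = √(2K/m) = √(2·9.76×10^-16/4.65×10^-26) = 2.05×10^5 m/s.
r = mv/(qB) = (4.65×10^-26)(2.05×10^5) / [(1×1.60×10^-19)(0.0328)] = 1.82 m.

r ≈ 1.82 m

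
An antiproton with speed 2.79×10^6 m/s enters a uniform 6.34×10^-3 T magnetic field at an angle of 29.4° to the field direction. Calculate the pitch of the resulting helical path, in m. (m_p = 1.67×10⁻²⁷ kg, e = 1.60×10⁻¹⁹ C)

The velocity component along B is v∥ = v cos29.4° = 2.43×10^6 m/s.
The cyclotron period T = 2πm/(qB) = 1.03×10^-5 s is set by m, q, B alone.
Pitch = v∥·T = (2.43×10^6)(1.03×10^-5) = 25.1 m.

pitch ≈ 25.1 m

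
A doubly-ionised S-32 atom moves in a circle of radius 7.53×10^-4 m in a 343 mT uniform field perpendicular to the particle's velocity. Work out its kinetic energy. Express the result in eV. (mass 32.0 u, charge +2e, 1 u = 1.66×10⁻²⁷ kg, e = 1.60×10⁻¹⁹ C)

K ≈ 0.402 eV

v = qBr/m = (2×1.60×10^-19)(0.343)(7.53×10^-4) / (5.31×10^-26) = 1560 m/s.
K = ½mv² = 0.5·(5.31×10^-26)·(1560)² = 6.43×10^-20 J = 0.402 eV.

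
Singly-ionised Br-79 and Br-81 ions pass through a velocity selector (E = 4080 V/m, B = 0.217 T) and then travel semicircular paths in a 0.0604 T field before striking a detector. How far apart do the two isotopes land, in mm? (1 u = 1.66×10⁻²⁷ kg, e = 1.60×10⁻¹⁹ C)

Δd ≈ 12.9 mm

Both emerge at v = E/B₁ = 1.88×10^4 m/s.
r = mv/(qB₂), so r₁ = 0.25514 m and r₂ = 0.26160 m, giving Δr = 6.46×10^-3 m.
After a semicircle each ion lands a diameter 2r from the entry slit, so the separation is 2Δr = 0.0129 m.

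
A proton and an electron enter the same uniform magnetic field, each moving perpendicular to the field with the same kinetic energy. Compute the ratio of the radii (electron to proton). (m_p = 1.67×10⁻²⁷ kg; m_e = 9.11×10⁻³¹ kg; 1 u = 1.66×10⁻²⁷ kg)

ratio ≈ 0.0234

r = √(2mK)/(qB) ⇒ at equal K, r ∝ √m/q.
r_{electron}/r_{proton} = 0.0234.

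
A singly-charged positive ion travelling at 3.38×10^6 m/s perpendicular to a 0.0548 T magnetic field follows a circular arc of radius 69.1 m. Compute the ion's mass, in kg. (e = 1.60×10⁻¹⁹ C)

qvB = mv²/r ⇒ m = qBr/v.
m = (1×1.60×10^-19)(0.0548)(69.1) / (3.38×10^6) = 1.79×10^-25 kg.

m ≈ 1.79×10^-25 kg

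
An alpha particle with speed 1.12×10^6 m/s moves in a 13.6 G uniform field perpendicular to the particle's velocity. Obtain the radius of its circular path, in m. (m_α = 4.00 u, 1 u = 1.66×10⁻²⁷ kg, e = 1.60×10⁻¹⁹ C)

r ≈ 17.1 m

The magnetic force provides the centripetal force: qvB = mv²/r, so r = mv/(qB).
r = (6.64×10^-27 kg)(1.12×10^6 m/s) / [(2×1.60×10^-19 C)(1.36×10^-3 T)] = 17.1 m.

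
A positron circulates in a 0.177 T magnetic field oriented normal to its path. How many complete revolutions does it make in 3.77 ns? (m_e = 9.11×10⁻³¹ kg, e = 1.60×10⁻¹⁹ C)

N = 18

T = 2πm/(qB) = 2π(9.11×10^-31) / [(1×1.60×10^-19)(0.177)] = 2.0212×10^-10 s.
N = t/T = 3.77×10^-9 / 2.0212×10^-10 ≈ 18.65, so 18 complete revolutions.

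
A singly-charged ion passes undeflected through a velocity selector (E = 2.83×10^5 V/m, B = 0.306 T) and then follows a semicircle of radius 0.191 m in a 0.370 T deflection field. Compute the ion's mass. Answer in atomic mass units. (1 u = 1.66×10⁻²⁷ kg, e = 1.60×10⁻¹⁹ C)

m ≈ 7.37 u

v = E/B₁ = 9.25×10^5 m/s.
From r = mv/(qB₂), m = qB₂r/v = (1×1.60×10^-19)(0.370)(0.191) / (9.25×10^5) = 1.22×10^-26 kg.
In atomic mass units: m = 1.22×10^-26 / 1.66×10^-27 = 7.37 u.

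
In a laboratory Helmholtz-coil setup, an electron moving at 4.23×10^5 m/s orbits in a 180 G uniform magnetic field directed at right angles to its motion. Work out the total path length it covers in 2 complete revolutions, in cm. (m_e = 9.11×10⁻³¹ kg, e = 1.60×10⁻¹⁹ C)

r = mv/(qB) = 1.34×10^-4 m, so one revolution covers 2πr = 8.41×10^-4 m.
In 2 revolutions: L = 2·2πr = 1.68×10^-3 m.

L ≈ 0.168 cm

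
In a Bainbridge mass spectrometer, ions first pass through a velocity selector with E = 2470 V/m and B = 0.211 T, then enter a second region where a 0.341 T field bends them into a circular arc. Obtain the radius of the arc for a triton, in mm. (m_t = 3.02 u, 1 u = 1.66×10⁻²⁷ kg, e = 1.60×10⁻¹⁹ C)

r ≈ 1.08 mm

The selector passes v = E/B = 2470/0.211 = 1.17×10^4 m/s.
In the deflection region, r = mv/(qB₂) = (5.01×10^-27)(1.17×10^4) / [(1×1.60×10^-19)(0.341)] = 1.08×10^-3 m.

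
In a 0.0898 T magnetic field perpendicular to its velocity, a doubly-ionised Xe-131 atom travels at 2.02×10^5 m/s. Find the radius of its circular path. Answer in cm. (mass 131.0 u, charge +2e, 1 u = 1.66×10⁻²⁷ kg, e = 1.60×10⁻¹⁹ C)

The magnetic force provides the centripetal force: qvB = mv²/r, so r = mv/(qB).
r = (2.17×10^-25 kg)(2.02×10^5 m/s) / [(2×1.60×10^-19 C)(0.0898 T)] = 1.53 m.

r ≈ 153 cm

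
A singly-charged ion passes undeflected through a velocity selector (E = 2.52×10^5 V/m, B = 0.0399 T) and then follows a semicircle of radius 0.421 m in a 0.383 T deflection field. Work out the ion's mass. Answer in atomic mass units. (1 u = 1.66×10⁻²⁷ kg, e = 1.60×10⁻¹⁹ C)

m ≈ 2.46 u

v = E/B₁ = 6.32×10^6 m/s.
From r = mv/(qB₂), m = qB₂r/v = (1×1.60×10^-19)(0.383)(0.421) / (6.32×10^6) = 4.08×10^-27 kg.
In atomic mass units: m = 4.08×10^-27 / 1.66×10^-27 = 2.46 u.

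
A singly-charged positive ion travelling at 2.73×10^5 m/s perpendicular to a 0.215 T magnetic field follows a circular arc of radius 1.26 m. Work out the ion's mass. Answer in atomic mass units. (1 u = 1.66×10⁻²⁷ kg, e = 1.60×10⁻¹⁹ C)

qvB = mv²/r ⇒ m = qBr/v.
m = (1×1.60×10^-19)(0.215)(1.26) / (2.73×10^5) = 1.59×10^-25 kg = 95.6 u.

m ≈ 95.6 u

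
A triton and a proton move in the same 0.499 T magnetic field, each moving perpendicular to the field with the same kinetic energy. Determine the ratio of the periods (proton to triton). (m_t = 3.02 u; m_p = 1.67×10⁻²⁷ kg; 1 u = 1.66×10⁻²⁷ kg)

ratio ≈ 0.333

T = 2πm/(qB) is independent of speed, so T₂/T₁ = (m₂/q₂)/(m₁/q₁).
T_{proton}/T_{triton} = (1.67×10^-27/1e) / (5.01×10^-27/1e) = 0.333.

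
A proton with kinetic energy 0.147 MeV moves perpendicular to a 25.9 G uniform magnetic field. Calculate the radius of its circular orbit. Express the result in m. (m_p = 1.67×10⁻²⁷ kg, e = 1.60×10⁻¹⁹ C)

Convert the energy: K = 0.147 MeV = 2.35×10^-14 J.
v = √(2K/m) = √(2·2.35×10^-14/1.67×10^-27) = 5.31×10^6 m/s.
r = mv/(qB) = (1.67×10^-27)(5.31×10^6) / [(1×1.60×10^-19)(2.59×10^-3)] = 21.4 m.

r ≈ 21.4 m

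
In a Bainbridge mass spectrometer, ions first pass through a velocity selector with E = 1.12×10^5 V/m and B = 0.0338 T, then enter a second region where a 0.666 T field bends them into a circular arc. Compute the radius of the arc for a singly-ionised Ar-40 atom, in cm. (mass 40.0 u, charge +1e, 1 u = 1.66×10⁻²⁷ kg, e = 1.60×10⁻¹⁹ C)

The selector passes v = E/B = 1.12×10^5/0.0338 = 3.31×10^6 m/s.
In the deflection region, r = mv/(qB₂) = (6.64×10^-26)(3.31×10^6) / [(1×1.60×10^-19)(0.666)] = 2.06 m.

r ≈ 206 cm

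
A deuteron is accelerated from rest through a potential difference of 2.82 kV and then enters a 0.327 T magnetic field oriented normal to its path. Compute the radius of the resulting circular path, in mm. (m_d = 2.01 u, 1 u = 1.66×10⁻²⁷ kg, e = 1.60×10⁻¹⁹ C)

r ≈ 33.2 mm

The kinetic energy gained is K = qV = (1×1.60×10^-19)(2820) = 4.51×10^-16 J.
v = √(2K/m) = 5.20×10^5 m/s.
r = mv/(qB) = (3.34×10^-27)(5.20×10^5) / [(1×1.60×10^-19)(0.327)] = 0.0332 m.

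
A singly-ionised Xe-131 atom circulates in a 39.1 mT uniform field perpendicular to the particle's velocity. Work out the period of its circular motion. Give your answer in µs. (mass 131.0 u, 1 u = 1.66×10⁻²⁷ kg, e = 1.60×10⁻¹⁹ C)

The cyclotron period is independent of speed: T = 2πm/(qB).
T = 2π(2.17×10^-25) / [(1×1.60×10^-19)(0.0391)] = 2.18×10^-4 s.

T ≈ 218 µs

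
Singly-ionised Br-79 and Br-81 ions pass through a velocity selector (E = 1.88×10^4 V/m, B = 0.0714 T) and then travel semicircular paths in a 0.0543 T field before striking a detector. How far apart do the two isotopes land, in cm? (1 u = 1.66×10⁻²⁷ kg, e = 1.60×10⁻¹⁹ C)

Both emerge at v = E/B₁ = 2.63×10^5 m/s.
r = mv/(qB₂), so r₁ = 3.974 m and r₂ = 4.075 m, giving Δr = 0.101 m.
After a semicircle each ion lands a diameter 2r from the entry slit, so the separation is 2Δr = 0.201 m.

Δd ≈ 20.1 cm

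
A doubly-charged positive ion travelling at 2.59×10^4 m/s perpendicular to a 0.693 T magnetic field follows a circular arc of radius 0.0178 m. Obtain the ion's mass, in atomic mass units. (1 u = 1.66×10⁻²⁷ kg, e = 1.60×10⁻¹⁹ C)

qvB = mv²/r ⇒ m = qBr/v.
m = (2×1.60×10^-19)(0.693)(0.0178) / (2.59×10^4) = 1.52×10^-25 kg = 91.8 u.

m ≈ 91.8 u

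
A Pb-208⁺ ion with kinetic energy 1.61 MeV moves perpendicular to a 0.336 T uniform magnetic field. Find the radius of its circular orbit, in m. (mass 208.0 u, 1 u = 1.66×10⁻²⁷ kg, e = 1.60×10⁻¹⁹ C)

Convert the energy: K = 1.61 MeV = 2.58×10^-13 J.
v = √(2K/m) = √(2·2.58×10^-13/3.45×10^-25) = 1.22×10^6 m/s.
r = mv/(qB) = (3.45×10^-25)(1.22×10^6) / [(1×1.60×10^-19)(0.336)] = 7.85 m.

r ≈ 7.85 m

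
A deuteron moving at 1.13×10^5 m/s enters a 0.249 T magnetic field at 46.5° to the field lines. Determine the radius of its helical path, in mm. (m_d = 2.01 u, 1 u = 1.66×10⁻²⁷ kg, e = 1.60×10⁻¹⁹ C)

r ≈ 6.86 mm

Only the perpendicular component v⊥ = v sin46.5° = 8.20×10^4 m/s is bent by the field.
r = m v⊥ /(qB) = (3.34×10^-27)(8.20×10^4) / [(1×1.60×10^-19)(0.249)] = 6.86×10^-3 m.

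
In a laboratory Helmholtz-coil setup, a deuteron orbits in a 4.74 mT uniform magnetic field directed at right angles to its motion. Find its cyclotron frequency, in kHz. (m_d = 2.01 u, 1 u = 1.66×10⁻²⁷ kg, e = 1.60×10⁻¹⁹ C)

f = qB/(2πm) = (1×1.60×10^-19)(4.74×10^-3) / [2π(3.34×10^-27)] = 3.62×10^4 Hz.

f ≈ 36.2 kHz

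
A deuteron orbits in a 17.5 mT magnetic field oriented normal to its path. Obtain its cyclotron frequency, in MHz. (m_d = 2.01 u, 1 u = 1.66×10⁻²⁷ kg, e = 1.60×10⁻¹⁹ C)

f = qB/(2πm) = (1×1.60×10^-19)(0.0175) / [2π(3.34×10^-27)] = 1.34×10^5 Hz.

f ≈ 0.134 MHz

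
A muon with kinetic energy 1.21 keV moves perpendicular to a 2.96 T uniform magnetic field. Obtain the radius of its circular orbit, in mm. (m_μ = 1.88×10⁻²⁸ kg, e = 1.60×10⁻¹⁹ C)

Convert the energy: K = 1.21 keV = 1.94×10^-16 J.
v = √(2K/m) = √(2·1.94×10^-16/1.88×10^-28) = 1.44×10^6 m/s.
r = mv/(qB) = (1.88×10^-28)(1.44×10^6) / [(1×1.60×10^-19)(2.96)] = 5.70×10^-4 m.

r ≈ 0.570 mm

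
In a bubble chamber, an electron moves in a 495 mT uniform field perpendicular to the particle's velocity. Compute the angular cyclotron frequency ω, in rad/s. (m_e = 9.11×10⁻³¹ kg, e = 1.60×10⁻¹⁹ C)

ω ≈ 8.69×10^10 rad/s

ω = qB/m = (1×1.60×10^-19)(0.495) / (9.11×10^-31) = 8.69×10^10 rad/s.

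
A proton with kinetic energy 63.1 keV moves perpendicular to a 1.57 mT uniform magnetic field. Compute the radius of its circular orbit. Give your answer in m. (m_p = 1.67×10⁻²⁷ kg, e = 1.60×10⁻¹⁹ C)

Convert the energy: K = 63.1 keV = 1.01×10^-14 J.
v = √(2K/m) = √(2·1.01×10^-14/1.67×10^-27) = 3.48×10^6 m/s.
r = mv/(qB) = (1.67×10^-27)(3.48×10^6) / [(1×1.60×10^-19)(1.57×10^-3)] = 23.1 m.

r ≈ 23.1 m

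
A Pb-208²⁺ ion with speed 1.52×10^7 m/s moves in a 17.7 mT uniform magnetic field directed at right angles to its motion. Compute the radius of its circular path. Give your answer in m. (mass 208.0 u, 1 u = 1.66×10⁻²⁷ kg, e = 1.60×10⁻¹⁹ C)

The magnetic force provides the centripetal force: qvB = mv²/r, so r = mv/(qB).
r = (3.45×10^-25 kg)(1.52×10^7 m/s) / [(2×1.60×10^-19 C)(0.0177 T)] = 927 m.

r ≈ 927 m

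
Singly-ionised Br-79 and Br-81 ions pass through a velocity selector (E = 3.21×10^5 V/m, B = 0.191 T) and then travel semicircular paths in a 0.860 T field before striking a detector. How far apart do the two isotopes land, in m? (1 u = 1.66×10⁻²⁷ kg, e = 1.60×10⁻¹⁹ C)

Both emerge at v = E/B₁ = 1.68×10^6 m/s.
r = mv/(qB₂), so r₁ = 1.6017 m and r₂ = 1.6423 m, giving Δr = 0.0406 m.
After a semicircle each ion lands a diameter 2r from the entry slit, so the separation is 2Δr = 0.0811 m.

Δd ≈ 0.0811 m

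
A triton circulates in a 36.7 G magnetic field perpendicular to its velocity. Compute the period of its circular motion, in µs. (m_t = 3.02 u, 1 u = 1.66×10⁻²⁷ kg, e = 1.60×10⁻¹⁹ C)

T ≈ 53.6 µs

The cyclotron period is independent of speed: T = 2πm/(qB).
T = 2π(5.01×10^-27) / [(1×1.60×10^-19)(3.67×10^-3)] = 5.36×10^-5 s.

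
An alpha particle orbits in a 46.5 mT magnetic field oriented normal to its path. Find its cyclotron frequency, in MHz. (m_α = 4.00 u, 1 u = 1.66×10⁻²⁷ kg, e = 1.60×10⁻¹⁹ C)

f ≈ 0.357 MHz

f = qB/(2πm) = (2×1.60×10^-19)(0.0465) / [2π(6.64×10^-27)] = 3.57×10^5 Hz.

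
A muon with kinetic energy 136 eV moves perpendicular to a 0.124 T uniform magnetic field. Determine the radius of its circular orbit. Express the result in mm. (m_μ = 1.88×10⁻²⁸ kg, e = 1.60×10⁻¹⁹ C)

Convert the energy: K = 136 eV = 2.18×10^-17 J.
v = √(2K/m) = √(2·2.18×10^-17/1.88×10^-28) = 4.81×10^5 m/s.
r = mv/(qB) = (1.88×10^-28)(4.81×10^5) / [(1×1.60×10^-19)(0.124)] = 4.56×10^-3 m.

r ≈ 4.56 mm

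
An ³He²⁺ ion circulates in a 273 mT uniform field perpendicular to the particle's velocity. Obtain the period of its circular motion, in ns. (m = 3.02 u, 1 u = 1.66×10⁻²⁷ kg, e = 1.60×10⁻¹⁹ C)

T ≈ 361 ns

The cyclotron period is independent of speed: T = 2πm/(qB).
T = 2π(5.01×10^-27) / [(2×1.60×10^-19)(0.273)] = 3.61×10^-7 s.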